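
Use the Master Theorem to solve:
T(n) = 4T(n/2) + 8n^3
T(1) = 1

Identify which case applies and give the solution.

a=4, b=2, f(n)=8n^3. log_2(4) = 2. Since c=3 > 2 and the regularity condition holds (4(n/2)^3 = (4/2^3)n^3 with 4/2^3 < 1), Case 3 applies: T(n) = Θ(f(n)) = O(n^3).

Answer: O(n^3) - Case 3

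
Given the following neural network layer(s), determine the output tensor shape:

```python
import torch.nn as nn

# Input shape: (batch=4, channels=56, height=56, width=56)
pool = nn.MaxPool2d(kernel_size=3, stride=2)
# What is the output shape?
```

Input: (4, 56, 56, 56) -> Output: (4, 56, 27, 27)

Answer: (4, 56, 27, 27)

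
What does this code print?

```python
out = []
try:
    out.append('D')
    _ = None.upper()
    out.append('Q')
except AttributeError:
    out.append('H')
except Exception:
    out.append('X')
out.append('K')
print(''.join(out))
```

Execution trace: 'D' (try body) → 'H' (except AttributeError) → 'K' (after the try/except). Output: DHK

Answer: DHK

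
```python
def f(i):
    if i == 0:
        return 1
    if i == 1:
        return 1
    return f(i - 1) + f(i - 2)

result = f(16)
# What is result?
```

Build up from base cases: f(0)=1, f(1)=1, f(2)=2, f(3)=3, f(4)=5, f(5)=8, f(6)=13, ..., f(16)=1597

Answer: 1597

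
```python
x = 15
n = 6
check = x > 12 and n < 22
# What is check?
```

Trace:
`x = 15` → x = 15
`n = 6` → n = 6
`check = x > 12 and n < 22` → check = True
So check = True

Answer: True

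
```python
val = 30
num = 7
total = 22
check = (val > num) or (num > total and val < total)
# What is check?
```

Trace:
`val = 30` → val = 30
`num = 7` → num = 7
`total = 22` → total = 22
`check = (val > num) or (num > total and val < total)` → check = True
So check = True

Answer: True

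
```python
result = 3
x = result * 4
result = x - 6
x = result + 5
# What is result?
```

Trace:
`result = 3` → result = 3
`x = result * 4` → x = 12
`result = x - 6` → result = 6
`x = result + 5` → x = 11
So result = 6

Answer: 6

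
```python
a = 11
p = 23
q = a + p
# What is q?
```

Trace:
`a = 11` → a = 11
`p = 23` → p = 23
`q = a + p` → q = 34
So q = 34

Answer: 34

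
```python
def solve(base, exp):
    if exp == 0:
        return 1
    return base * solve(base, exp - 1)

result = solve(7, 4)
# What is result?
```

solve(7, 4) = 7 * 7 * 7 * 7 = 2401

Answer: 2401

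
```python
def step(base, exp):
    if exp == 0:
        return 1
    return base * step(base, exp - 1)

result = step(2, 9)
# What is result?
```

step(2, 9) = 2 * 2 * 2 * 2 * 2 * 2 * 2 * 2 * 2 = 512

Answer: 512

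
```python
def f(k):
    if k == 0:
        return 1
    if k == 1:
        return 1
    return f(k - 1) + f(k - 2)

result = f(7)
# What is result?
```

Build up from base cases: f(0)=1, f(1)=1, f(2)=2, f(3)=3, f(4)=5, f(5)=8, f(6)=13, ..., f(7)=21

Answer: 21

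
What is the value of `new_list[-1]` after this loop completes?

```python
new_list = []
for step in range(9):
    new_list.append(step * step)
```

Last element of squares 0 to 8
`new_list` takes the values: [] → [0] → [0, 1] → [0, 1, 4] → [0, 1, 4, 9] → [0, 1, 4, 9, 16] → [0, 1, 4, 9, 16, 25] → [0, 1, 4, 9, 16, 25, 36] → [0, 1, 4, 9, 16, 25, 36, 49] → [0, 1, 4, 9, 16, 25, 36, 49, 64]
So `new_list[-1]` = 64

Answer: 64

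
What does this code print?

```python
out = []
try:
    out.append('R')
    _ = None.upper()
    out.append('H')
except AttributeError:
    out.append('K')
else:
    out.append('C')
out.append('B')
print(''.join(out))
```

Execution trace: 'R' (try body) → 'K' (except AttributeError) → 'B' (after the try/except). Output: RKB

Answer: RKB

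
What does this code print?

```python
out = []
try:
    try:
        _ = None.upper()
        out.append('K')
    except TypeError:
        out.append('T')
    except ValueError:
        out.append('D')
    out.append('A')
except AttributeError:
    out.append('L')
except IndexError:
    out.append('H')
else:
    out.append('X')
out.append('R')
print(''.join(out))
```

Execution trace: 'L' (except AttributeError) → 'R' (after the try/except). Output: LR

Answer: LR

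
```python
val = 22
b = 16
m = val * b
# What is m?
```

Trace:
`val = 22` → val = 22
`b = 16` → b = 16
`m = val * b` → m = 352
So m = 352

Answer: 352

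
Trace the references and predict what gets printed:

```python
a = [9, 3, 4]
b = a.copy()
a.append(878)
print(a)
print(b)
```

Key concept: list.copy() creates independent copy.
Step by step:
`a = [9, 3, 4]` → a = [9, 3, 4]
`b = a.copy()` → b = [9, 3, 4]
`a.append(878)` → a = [9, 3, 4, 878]
`print(a)` → prints [9, 3, 4, 878]
`print(b)` → prints [9, 3, 4]

Answer:
[9, 3, 4, 878]
[9, 3, 4]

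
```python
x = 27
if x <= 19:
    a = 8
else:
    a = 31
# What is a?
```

Trace:
`x = 27` → x = 27
`if x <= 19: ...` → x <= 19 is False, take else branch → a = 31
So a = 31

Answer: 31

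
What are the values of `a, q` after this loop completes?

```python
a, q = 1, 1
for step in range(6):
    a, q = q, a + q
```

Fibonacci: after 6 iterations
`a, q` takes the values: (1, 1) → (1, 2) → (2, 3) → (3, 5) → (5, 8) → (8, 13) → (13, 21)

Answer: 13, 21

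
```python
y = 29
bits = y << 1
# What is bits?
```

Trace:
`y = 29` → y = 29
`bits = y << 1` → bits = 58
So bits = 58

Answer: 58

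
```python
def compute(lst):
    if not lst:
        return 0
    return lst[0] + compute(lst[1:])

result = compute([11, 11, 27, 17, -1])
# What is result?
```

11 + 11 + 27 + 17 + (-1) + 0 = 65

Answer: 65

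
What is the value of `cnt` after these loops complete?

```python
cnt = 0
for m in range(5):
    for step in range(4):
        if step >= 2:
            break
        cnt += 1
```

Inner breaks at 2, outer runs 5 times
`cnt` takes the values: 0 → 1 → 2 → 3 → 4 → 5 → 6 → 7 → 8 → 9 → 10

Answer: 10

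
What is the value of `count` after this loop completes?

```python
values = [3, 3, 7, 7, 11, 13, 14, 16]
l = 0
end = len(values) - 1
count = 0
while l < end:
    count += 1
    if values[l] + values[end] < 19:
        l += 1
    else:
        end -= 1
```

Steps to find pair summing to 19
`count` takes the values: 0 → 1 → 2 → 3 → 4 → 5 → 6 → 7

Answer: 7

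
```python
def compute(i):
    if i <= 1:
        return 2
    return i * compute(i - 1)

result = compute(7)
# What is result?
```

compute(7) = 7 * 6 * 5 * 4 * 3 * 2 * 2 = 10080

Answer: 10080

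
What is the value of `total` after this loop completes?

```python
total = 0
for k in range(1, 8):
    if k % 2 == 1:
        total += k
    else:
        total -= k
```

Add odd, subtract even
`total` takes the values: 0 → 1 → -1 → 2 → -2 → 3 → -3 → 4

Answer: 4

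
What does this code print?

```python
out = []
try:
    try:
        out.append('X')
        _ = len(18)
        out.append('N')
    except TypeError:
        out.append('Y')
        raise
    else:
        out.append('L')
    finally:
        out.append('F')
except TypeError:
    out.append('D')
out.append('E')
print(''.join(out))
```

Execution trace: 'X' (inner try body) → 'Y' (inner except TypeError) → 'F' (inner finally) → 'D' (outer except TypeError) → 'E' (after the try/except). Output: XYFDE

Answer: XYFDE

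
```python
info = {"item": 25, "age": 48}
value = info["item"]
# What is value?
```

Trace:
`info = {"item": 25, "age": 48}` → info = {'item': 25, 'age': 48}
`value = info["item"]` → value = 25
So value = 25

Answer: 25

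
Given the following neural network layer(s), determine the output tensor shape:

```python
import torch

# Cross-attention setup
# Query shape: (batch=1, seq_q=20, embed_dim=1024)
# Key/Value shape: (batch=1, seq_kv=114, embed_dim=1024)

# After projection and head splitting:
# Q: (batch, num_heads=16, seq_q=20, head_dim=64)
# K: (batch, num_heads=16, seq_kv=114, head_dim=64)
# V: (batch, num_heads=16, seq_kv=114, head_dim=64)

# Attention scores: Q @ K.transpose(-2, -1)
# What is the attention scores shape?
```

Input: (1, 20, 1024) -> Output: (1, 16, 20, 114)

Answer: (1, 16, 20, 114)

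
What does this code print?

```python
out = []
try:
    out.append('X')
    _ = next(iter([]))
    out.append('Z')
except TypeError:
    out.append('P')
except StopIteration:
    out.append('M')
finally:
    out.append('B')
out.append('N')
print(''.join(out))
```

Execution trace: 'X' (try body) → 'M' (except StopIteration) → 'B' (finally) → 'N' (after the try/except). Output: XMBN

Answer: XMBN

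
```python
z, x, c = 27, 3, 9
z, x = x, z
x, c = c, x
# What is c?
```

Trace:
`z, x, c = 27, 3, 9` → z = 27; x = 3; c = 9
`z, x = x, z` → z = 3; x = 27
`x, c = c, x` → x = 9; c = 27
So c = 27

Answer: 27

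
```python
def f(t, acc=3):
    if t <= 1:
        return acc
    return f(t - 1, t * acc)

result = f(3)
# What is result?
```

Accumulator trace (n, acc): (3, 3) -> (2, 9) -> (1, 18) -> return 18

Answer: 18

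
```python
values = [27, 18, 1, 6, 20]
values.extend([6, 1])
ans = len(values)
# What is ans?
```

Trace:
`values = [27, 18, 1, 6, 20]` → values = [27, 18, 1, 6, 20]
`values.extend([6, 1])` → values = [27, 18, 1, 6, 20, 6, 1]
`ans = len(values)` → ans = 7
So ans = 7

Answer: 7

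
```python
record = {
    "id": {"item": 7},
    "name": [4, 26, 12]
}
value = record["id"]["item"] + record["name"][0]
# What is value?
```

Trace:
`record = { ...` → record = {'id': {'item': 7}, 'name': [4, 26, 12]}
`value = record["id"]["item"] + record["name"][0]` → value = 11
So value = 11

Answer: 11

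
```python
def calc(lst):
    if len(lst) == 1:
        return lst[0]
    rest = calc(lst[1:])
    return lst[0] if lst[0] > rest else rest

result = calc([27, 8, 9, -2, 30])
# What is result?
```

Recursive max over [27, 8, 9, -2, 30] = 30

Answer: 30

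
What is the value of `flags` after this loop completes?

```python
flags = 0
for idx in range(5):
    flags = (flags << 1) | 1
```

Build 5 consecutive 1-bits: 0b11111
`flags` takes the values: 0 → 1 → 3 → 7 → 15 → 31

Answer: 31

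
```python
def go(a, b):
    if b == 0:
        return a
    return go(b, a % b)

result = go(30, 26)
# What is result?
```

go(30, 26) -> go(26, 4) -> go(4, 2) -> go(2, 0) -> 2

Answer: 2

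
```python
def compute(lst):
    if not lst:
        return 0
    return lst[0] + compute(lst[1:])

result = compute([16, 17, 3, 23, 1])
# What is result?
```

16 + 17 + 3 + 23 + 1 + 0 = 60

Answer: 60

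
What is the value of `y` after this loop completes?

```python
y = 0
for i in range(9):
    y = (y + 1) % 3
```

Increment mod 3, 9 times = 0
`y` takes the values: 0 → 1 → 2 → 0 → 1 → 2 → 0 → 1 → 2 → 0

Answer: 0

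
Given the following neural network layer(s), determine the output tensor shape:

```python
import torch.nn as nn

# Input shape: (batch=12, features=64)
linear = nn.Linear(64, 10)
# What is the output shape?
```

Input: (12, 64) -> Output: (12, 10)

Answer: (12, 10)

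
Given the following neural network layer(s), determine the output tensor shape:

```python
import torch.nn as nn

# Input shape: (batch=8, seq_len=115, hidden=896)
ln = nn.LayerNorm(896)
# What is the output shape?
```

Input: (8, 115, 896) -> Output: (8, 115, 896)

Answer: (8, 115, 896)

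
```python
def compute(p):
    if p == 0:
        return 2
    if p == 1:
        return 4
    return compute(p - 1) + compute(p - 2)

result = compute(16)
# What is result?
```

Build up from base cases: compute(0)=2, compute(1)=4, compute(2)=6, compute(3)=10, compute(4)=16, compute(5)=26, compute(6)=42, ..., compute(16)=5168

Answer: 5168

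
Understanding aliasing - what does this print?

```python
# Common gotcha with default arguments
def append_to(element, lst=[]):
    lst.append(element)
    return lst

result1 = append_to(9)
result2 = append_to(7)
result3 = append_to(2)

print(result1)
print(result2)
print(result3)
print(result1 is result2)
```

Key concept: mutable default argument gotcha.
Step by step:
`result1 = append_to(9)` → result1 = [9]
`result2 = append_to(7)` → result1 = [9, 7] (same object as result2); result2 = [9, 7] (same object as result1)
`result3 = append_to(2)` → result1 = [9, 7, 2] (same object as result2, result3); result2 = [9, 7, 2] (same object as result1, result3); result3 = [9, 7, 2] (same object as result1, result2)
`print(result1)` → prints [9, 7, 2]
`print(result2)` → prints [9, 7, 2]
`print(result3)` → prints [9, 7, 2]
`print(result1 is result2)` → prints True

Answer:
[9, 7, 2]
[9, 7, 2]
[9, 7, 2]
True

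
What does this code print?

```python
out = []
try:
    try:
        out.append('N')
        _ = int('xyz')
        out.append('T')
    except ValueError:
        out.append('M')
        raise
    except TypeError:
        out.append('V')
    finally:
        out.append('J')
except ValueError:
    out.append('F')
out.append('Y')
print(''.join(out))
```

Execution trace: 'N' (inner try body) → 'M' (inner except ValueError) → 'J' (inner finally) → 'F' (outer except ValueError) → 'Y' (after the try/except). Output: NMJFY

Answer: NMJFY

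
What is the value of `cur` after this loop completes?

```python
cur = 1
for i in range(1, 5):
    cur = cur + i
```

Start at 1, add 1 through 4
`cur` takes the values: 1 → 2 → 4 → 7 → 11

Answer: 11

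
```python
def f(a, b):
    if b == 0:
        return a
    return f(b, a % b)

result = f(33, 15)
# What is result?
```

f(33, 15) -> f(15, 3) -> f(3, 0) -> 3

Answer: 3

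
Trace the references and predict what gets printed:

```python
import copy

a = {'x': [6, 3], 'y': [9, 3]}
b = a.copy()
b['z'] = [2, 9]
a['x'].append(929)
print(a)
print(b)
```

Key concept: shallow copy of dict with mutable values.
Step by step:
`a = {'x': [6, 3], 'y': [9, 3]}` → a = {'x': [6, 3], 'y': [9, 3]}
`b = a.copy()` → b = {'x': [6, 3], 'y': [9, 3]}
`b['z'] = [2, 9]` → b = {'x': [6, 3], 'y': [9, 3], 'z': [2, 9]}
`a['x'].append(929)` → a = {'x': [6, 3, 929], 'y': [9, 3]}; b = {'x': [6, 3, 929], 'y': [9, 3], 'z': [2, 9]}
`print(a)` → prints {'x': [6, 3, 929], 'y': [9, 3]}
`print(b)` → prints {'x': [6, 3, 929], 'y': [9, 3], 'z': [2, 9]}

Answer:
{'x': [6, 3, 929], 'y': [9, 3]}
{'x': [6, 3, 929], 'y': [9, 3], 'z': [2, 9]}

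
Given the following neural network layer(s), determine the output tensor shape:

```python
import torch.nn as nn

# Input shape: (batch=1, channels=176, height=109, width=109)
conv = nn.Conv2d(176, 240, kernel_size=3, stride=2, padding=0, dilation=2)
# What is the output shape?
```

Input: (1, 176, 109, 109) -> Output: (1, 240, 53, 53)

Answer: (1, 240, 53, 53)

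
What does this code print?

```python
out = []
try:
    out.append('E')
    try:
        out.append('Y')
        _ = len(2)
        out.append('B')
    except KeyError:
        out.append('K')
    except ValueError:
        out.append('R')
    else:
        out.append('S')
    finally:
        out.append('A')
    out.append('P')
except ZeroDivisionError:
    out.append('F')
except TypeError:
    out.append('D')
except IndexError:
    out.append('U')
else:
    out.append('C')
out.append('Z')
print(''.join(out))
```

Execution trace: 'E' (try body) → 'Y' (inner try body) → 'A' (inner finally) → 'D' (except TypeError) → 'Z' (after the try/except). Output: EYADZ

Answer: EYADZ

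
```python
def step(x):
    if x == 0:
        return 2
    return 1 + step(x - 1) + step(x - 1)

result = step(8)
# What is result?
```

step(x) = 1 + 2·step(x-1), step(0)=2. Closed form: (2+1)·2^8 - 1 = 767.

Answer: 767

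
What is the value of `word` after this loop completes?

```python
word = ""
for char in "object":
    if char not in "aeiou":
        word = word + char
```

Remove vowels from 'object'
`word` takes the values: "" → "b" → "bj" → "bjc" → "bjct"

Answer: "bjct"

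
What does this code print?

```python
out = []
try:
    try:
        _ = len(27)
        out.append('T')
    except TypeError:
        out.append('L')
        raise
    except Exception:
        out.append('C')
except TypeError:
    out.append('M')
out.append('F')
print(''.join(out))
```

Execution trace: 'L' (except TypeError) → 'M' (outer except TypeError) → 'F' (after the try/except). Output: LMF

Answer: LMF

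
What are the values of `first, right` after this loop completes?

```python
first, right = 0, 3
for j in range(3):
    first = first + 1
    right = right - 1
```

first goes 0→3, right goes 3→0
`first, right` takes the values: (0, 3) → (1, 3) → (1, 2) → (2, 2) → (2, 1) → (3, 1) → (3, 0)

Answer: 3, 0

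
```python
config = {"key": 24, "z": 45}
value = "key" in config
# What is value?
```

Trace:
`config = {"key": 24, "z": 45}` → config = {'key': 24, 'z': 45}
`value = "key" in config` → value = True
So value = True

Answer: True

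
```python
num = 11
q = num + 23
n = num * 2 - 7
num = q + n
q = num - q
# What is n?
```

Trace:
`num = 11` → num = 11
`q = num + 23` → q = 34
`n = num * 2 - 7` → n = 15
`num = q + n` → num = 49
`q = num - q` → q = 15
So n = 15

Answer: 15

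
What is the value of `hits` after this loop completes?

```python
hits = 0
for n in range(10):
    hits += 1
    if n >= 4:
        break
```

Loop breaks when n reaches 4, hits is 5
`hits` takes the values: 0 → 1 → 2 → 3 → 4 → 5

Answer: 5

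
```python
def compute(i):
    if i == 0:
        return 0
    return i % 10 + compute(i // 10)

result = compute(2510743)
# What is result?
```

Sum of digits of 2510743: 3 + 4 + 7 + 0 + 1 + 5 + 2 = 22

Answer: 22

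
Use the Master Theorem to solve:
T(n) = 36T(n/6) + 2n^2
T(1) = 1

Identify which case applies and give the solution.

a=36, b=6, f(n)=2n^2. log_6(36) = 2. Since c=2 = 2, Case 2 applies: T(n) = Θ(n^log_b(a) · log n) = O(n^2 log n).

Answer: O(n^2 log n) - Case 2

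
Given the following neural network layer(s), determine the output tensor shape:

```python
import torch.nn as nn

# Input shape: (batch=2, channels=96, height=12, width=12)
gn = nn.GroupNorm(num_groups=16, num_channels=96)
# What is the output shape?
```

Input: (2, 96, 12, 12) -> Output: (2, 96, 12, 12)

Answer: (2, 96, 12, 12)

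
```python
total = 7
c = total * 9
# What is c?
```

Trace:
`total = 7` → total = 7
`c = total * 9` → c = 63
So c = 63

Answer: 63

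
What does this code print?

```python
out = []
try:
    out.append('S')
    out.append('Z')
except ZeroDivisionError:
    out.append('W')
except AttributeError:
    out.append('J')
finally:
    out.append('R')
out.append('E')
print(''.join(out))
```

Execution trace: 'S' (try body) → 'Z' (try body, no exception) → 'R' (finally) → 'E' (after the try/except). Output: SZRE

Answer: SZRE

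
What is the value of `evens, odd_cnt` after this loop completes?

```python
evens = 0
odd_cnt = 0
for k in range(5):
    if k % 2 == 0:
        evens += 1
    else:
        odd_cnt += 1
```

Count evens and odds in range(5)
`evens, odd_cnt` takes the values: (0, 0) → (1, 0) → (1, 1) → (2, 1) → (2, 2) → (3, 2)

Answer: 3, 2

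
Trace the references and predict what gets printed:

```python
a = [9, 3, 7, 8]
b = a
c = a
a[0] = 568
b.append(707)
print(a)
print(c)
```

Key concept: multiple aliases.
Step by step:
`a = [9, 3, 7, 8]` → a = [9, 3, 7, 8]
`b = a` → b = [9, 3, 7, 8] (same object as a)
`c = a` → c = [9, 3, 7, 8] (same object as a, b)
`a[0] = 568` → a = [568, 3, 7, 8] (same object as b, c); b = [568, 3, 7, 8] (same object as a, c); c = [568, 3, 7, 8] (same object as a, b)
`b.append(707)` → a = [568, 3, 7, 8, 707] (same object as b, c); b = [568, 3, 7, 8, 707] (same object as a, c); c = [568, 3, 7, 8, 707] (same object as a, b)
`print(a)` → prints [568, 3, 7, 8, 707]
`print(c)` → prints [568, 3, 7, 8, 707]

Answer:
[568, 3, 7, 8, 707]
[568, 3, 7, 8, 707]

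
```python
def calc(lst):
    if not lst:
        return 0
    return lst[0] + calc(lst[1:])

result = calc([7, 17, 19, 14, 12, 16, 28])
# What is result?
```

7 + 17 + 19 + 14 + 12 + 16 + 28 + 0 = 113

Answer: 113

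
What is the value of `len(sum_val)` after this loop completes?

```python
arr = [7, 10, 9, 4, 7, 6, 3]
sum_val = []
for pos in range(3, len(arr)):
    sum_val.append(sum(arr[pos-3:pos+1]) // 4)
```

Number of 4-element averages
`sum_val` takes the values: [] → [7] → [7, 7] → [7, 7, 6] → [7, 7, 6, 5]
So `len(sum_val)` = 4

Answer: 4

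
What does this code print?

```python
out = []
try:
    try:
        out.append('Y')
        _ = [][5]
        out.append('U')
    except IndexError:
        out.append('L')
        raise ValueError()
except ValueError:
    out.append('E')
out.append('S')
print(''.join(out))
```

Execution trace: 'Y' (try body) → 'L' (except IndexError) → 'E' (outer except ValueError) → 'S' (after the try/except). Output: YLES

Answer: YLES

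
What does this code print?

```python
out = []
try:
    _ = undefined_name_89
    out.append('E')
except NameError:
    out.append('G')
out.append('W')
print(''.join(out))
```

Execution trace: 'G' (except NameError) → 'W' (after the try/except). Output: GW

Answer: GW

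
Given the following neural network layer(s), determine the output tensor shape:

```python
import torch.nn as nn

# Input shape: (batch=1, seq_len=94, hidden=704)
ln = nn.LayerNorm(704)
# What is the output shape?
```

Input: (1, 94, 704) -> Output: (1, 94, 704)

Answer: (1, 94, 704)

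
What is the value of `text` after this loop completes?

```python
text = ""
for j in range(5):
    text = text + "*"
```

Repeat '*' 5 times
`text` takes the values: "" → "*" → "**" → "***" → "****" → "*****"

Answer: "*****"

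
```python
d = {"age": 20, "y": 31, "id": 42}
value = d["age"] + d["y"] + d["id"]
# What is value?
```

Trace:
`d = {"age": 20, "y": 31, "id": 42}` → d = {'age': 20, 'y': 31, 'id': 42}
`value = d["age"] + d["y"] + d["id"]` → value = 93
So value = 93

Answer: 93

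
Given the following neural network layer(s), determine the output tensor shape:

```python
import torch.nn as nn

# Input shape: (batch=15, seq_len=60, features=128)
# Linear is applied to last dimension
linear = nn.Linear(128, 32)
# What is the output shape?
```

Input: (15, 60, 128) -> Output: (15, 60, 32)

Answer: (15, 60, 32)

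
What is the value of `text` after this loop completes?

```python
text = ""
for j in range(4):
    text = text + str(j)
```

Concatenate digits 0 to 3
`text` takes the values: "" → "0" → "01" → "012" → "0123"

Answer: "0123"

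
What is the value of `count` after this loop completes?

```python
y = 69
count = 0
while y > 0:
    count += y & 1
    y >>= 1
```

Count set bits in 69 (binary: 0b1000101)
`count` takes the values: 0 → 1 → 2 → 3

Answer: 3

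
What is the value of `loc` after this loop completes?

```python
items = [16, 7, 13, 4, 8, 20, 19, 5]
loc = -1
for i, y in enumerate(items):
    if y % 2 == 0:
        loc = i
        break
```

First even number index in [16, 7, 13, 4, 8, 20, 19, 5]
`loc` takes the values: -1 → 0

Answer: 0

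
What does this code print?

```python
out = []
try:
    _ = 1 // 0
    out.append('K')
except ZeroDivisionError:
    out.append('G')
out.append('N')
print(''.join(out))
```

Execution trace: 'G' (except ZeroDivisionError) → 'N' (after the try/except). Output: GN

Answer: GN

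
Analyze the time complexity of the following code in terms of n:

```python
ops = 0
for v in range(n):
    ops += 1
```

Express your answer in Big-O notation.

Each loop level contributes: n. Multiplying the contributions gives O(n).

Answer: O(n)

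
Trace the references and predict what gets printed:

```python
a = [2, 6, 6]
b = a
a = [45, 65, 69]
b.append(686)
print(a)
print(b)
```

Key concept: rebinding vs mutation: a is rebound to a new list, b still points at the original.
Step by step:
`a = [2, 6, 6]` → a = [2, 6, 6]
`b = a` → b = [2, 6, 6] (same object as a)
`a = [45, 65, 69]` → a = [45, 65, 69]
`b.append(686)` → b = [2, 6, 6, 686]
`print(a)` → prints [45, 65, 69]
`print(b)` → prints [2, 6, 6, 686]

Answer:
[45, 65, 69]
[2, 6, 6, 686]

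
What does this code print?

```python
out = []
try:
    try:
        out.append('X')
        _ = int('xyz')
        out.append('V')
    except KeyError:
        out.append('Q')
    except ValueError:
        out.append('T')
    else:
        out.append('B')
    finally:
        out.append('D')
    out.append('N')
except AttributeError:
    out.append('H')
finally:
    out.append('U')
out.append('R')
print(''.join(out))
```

Execution trace: 'X' (inner try body) → 'T' (inner except ValueError) → 'D' (inner finally) → 'N' (try body, no exception) → 'U' (finally) → 'R' (after the try/except). Output: XTDNUR

Answer: XTDNUR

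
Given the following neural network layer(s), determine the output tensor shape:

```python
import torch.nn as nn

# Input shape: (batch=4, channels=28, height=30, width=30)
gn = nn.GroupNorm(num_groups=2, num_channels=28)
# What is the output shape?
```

Input: (4, 28, 30, 30) -> Output: (4, 28, 30, 30)

Answer: (4, 28, 30, 30)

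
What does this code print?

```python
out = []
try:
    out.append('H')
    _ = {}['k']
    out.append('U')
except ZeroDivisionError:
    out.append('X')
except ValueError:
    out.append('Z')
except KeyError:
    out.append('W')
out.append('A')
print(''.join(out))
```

Execution trace: 'H' (try body) → 'W' (except KeyError) → 'A' (after the try/except). Output: HWA

Answer: HWA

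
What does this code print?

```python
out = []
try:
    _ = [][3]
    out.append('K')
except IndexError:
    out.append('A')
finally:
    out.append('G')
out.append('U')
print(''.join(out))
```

Execution trace: 'A' (except IndexError) → 'G' (finally) → 'U' (after the try/except). Output: AGU

Answer: AGU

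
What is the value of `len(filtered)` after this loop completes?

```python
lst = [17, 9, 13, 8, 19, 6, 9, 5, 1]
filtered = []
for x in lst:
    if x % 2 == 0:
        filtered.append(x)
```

Count even numbers in [17, 9, 13, 8, 19, 6, 9, 5, 1]
`filtered` takes the values: [] → [8] → [8, 6]
So `len(filtered)` = 2

Answer: 2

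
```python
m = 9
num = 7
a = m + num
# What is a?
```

Trace:
`m = 9` → m = 9
`num = 7` → num = 7
`a = m + num` → a = 16
So a = 16

Answer: 16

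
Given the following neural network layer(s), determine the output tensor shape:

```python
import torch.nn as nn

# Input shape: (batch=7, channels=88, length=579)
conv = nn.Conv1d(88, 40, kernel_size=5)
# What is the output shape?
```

Input: (7, 88, 579) -> Output: (7, 40, 575)

Answer: (7, 40, 575)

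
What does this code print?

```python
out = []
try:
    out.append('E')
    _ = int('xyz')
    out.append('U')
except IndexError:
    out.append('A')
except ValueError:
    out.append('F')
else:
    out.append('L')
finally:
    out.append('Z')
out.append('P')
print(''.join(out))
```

Execution trace: 'E' (try body) → 'F' (except ValueError) → 'Z' (finally) → 'P' (after the try/except). Output: EFZP

Answer: EFZP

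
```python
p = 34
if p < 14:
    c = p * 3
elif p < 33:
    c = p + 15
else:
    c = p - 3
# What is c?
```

Trace:
`p = 34` → p = 34
`if p < 14: ...` → p < 14 is False, p < 33 is False, take else branch → c = 31
So c = 31

Answer: 31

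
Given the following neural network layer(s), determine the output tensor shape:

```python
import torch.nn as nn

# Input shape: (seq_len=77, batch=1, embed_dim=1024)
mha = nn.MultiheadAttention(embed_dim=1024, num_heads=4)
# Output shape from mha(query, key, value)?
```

Input: (77, 1, 1024) -> Output: (77, 1, 1024)

Answer: (77, 1, 1024)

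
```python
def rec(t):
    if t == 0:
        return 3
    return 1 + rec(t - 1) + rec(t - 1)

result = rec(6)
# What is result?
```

rec(t) = 1 + 2·rec(t-1), rec(0)=3. Closed form: (3+1)·2^6 - 1 = 255.

Answer: 255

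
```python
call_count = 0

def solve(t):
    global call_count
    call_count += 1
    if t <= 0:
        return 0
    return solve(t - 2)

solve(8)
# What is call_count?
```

Linear recursion stepping by 2: 5 calls from t=8 down to ≤0.

Answer: 5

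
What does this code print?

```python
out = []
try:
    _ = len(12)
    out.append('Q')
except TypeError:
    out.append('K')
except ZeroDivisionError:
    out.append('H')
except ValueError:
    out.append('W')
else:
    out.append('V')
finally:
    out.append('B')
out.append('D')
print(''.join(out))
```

Execution trace: 'K' (except TypeError) → 'B' (finally) → 'D' (after the try/except). Output: KBD

Answer: KBD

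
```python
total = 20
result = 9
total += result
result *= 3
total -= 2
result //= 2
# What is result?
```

Trace:
`total = 20` → total = 20
`result = 9` → result = 9
`total += result` → total = 29
`result *= 3` → result = 27
`total -= 2` → total = 27
`result //= 2` → result = 13
So result = 13

Answer: 13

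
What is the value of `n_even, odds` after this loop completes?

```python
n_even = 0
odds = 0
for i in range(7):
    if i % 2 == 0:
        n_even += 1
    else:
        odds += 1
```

Count evens and odds in range(7)
`n_even, odds` takes the values: (0, 0) → (1, 0) → (1, 1) → (2, 1) → (2, 2) → (3, 2) → (3, 3) → (4, 3)

Answer: 4, 3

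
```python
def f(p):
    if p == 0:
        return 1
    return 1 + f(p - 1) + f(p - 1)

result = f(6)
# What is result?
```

f(p) = 1 + 2·f(p-1), f(0)=1. Closed form: (1+1)·2^6 - 1 = 127.

Answer: 127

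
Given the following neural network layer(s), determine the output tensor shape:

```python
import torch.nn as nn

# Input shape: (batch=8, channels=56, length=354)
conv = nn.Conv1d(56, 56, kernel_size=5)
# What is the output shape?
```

Input: (8, 56, 354) -> Output: (8, 56, 350)

Answer: (8, 56, 350)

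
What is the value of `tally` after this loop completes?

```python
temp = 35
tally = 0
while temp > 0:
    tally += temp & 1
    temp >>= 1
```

Count set bits in 35 (binary: 0b100011)
`tally` takes the values: 0 → 1 → 2 → 3

Answer: 3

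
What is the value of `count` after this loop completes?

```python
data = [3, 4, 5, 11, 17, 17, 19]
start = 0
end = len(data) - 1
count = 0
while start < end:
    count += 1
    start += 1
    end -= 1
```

Iterations until pointers meet (list length 7)
`count` takes the values: 0 → 1 → 2 → 3

Answer: 3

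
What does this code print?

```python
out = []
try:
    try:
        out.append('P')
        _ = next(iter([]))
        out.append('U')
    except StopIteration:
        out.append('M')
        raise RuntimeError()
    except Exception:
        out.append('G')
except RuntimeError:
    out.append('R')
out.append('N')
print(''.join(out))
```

Execution trace: 'P' (inner try body) → 'M' (inner except StopIteration) → 'R' (outer except RuntimeError) → 'N' (after the try/except). Output: PMRN

Answer: PMRN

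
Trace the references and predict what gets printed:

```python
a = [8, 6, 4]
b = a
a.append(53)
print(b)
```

Key concept: basic list aliasing.
Step by step:
`a = [8, 6, 4]` → a = [8, 6, 4]
`b = a` → b = [8, 6, 4] (same object as a)
`a.append(53)` → a = [8, 6, 4, 53] (same object as b); b = [8, 6, 4, 53] (same object as a)
`print(b)` → prints [8, 6, 4, 53]

Answer: [8, 6, 4, 53]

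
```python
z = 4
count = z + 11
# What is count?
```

Trace:
`z = 4` → z = 4
`count = z + 11` → count = 15
So count = 15

Answer: 15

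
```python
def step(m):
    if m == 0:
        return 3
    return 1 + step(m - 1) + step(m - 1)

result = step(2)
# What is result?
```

step(m) = 1 + 2·step(m-1), step(0)=3. Closed form: (3+1)·2^2 - 1 = 15.

Answer: 15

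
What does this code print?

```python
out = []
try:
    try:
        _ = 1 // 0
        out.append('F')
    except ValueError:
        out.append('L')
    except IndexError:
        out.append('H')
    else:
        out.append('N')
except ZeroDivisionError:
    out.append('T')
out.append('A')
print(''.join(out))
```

Execution trace: 'T' (outer except ZeroDivisionError) → 'A' (after the try/except). Output: TA

Answer: TA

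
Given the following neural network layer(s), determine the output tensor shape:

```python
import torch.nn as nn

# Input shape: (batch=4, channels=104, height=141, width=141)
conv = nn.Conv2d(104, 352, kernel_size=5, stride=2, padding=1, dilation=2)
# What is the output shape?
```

Input: (4, 104, 141, 141) -> Output: (4, 352, 68, 68)

Answer: (4, 352, 68, 68)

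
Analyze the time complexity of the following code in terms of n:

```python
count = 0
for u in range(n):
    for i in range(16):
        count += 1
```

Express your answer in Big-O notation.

Each loop level contributes: n × 1. Multiplying the contributions gives O(n).

Answer: O(n)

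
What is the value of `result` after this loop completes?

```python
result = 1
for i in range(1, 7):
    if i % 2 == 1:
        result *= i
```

Product of odd numbers 1 to 6
`result` takes the values: 1 → 3 → 15

Answer: 15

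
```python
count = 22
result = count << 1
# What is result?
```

Trace:
`count = 22` → count = 22
`result = count << 1` → result = 44
So result = 44

Answer: 44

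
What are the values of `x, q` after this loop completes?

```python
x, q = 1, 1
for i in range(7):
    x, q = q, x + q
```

Fibonacci: after 7 iterations
`x, q` takes the values: (1, 1) → (1, 2) → (2, 3) → (3, 5) → (5, 8) → (8, 13) → (13, 21) → (21, 34)

Answer: 21, 34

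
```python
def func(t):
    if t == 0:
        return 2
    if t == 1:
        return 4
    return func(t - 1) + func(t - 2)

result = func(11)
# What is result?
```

Build up from base cases: func(0)=2, func(1)=4, func(2)=6, func(3)=10, func(4)=16, func(5)=26, func(6)=42, ..., func(11)=466

Answer: 466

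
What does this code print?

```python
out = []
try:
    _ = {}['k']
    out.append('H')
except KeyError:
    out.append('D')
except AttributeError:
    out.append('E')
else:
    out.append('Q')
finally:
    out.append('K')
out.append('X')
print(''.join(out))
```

Execution trace: 'D' (except KeyError) → 'K' (finally) → 'X' (after the try/except). Output: DKX

Answer: DKX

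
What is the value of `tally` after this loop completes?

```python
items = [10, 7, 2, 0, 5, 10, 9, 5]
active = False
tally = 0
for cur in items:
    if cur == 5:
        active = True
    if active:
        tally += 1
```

Count elements after first 5 in [10, 7, 2, 0, 5, 10, 9, 5]
`tally` takes the values: 0 → 1 → 2 → 3 → 4

Answer: 4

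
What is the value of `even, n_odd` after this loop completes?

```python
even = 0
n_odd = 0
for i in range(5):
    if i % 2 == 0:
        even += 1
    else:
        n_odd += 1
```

Count evens and odds in range(5)
`even, n_odd` takes the values: (0, 0) → (1, 0) → (1, 1) → (2, 1) → (2, 2) → (3, 2)

Answer: 3, 2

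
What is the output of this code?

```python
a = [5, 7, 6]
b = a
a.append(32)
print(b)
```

Key concept: basic list aliasing.
Step by step:
`a = [5, 7, 6]` → a = [5, 7, 6]
`b = a` → b = [5, 7, 6] (same object as a)
`a.append(32)` → a = [5, 7, 6, 32] (same object as b); b = [5, 7, 6, 32] (same object as a)
`print(b)` → prints [5, 7, 6, 32]

Answer: [5, 7, 6, 32]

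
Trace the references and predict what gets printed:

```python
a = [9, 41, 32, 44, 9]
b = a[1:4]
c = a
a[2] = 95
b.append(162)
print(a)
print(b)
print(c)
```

Key concept: slice vs alias.
Step by step:
`a = [9, 41, 32, 44, 9]` → a = [9, 41, 32, 44, 9]
`b = a[1:4]` → b = [41, 32, 44]
`c = a` → c = [9, 41, 32, 44, 9] (same object as a)
`a[2] = 95` → a = [9, 41, 95, 44, 9] (same object as c); c = [9, 41, 95, 44, 9] (same object as a)
`b.append(162)` → b = [41, 32, 44, 162]
`print(a)` → prints [9, 41, 95, 44, 9]
`print(b)` → prints [41, 32, 44, 162]
`print(c)` → prints [9, 41, 95, 44, 9]

Answer:
[9, 41, 95, 44, 9]
[41, 32, 44, 162]
[9, 41, 95, 44, 9]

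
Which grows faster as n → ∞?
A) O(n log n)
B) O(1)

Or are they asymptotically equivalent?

O(n log n) vs O(1): Higher order terms dominate.

Answer: A) O(n log n) grows faster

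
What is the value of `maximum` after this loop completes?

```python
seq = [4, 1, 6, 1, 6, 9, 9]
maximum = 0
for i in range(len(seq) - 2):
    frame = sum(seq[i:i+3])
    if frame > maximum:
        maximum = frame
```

Max sum of 3-element window in [4, 1, 6, 1, 6, 9, 9]
`maximum` takes the values: 0 → 11 → 13 → 16 → 24

Answer: 24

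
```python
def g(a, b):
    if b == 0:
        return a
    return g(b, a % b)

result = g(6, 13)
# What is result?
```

g(6, 13) -> g(13, 6) -> g(6, 1) -> g(1, 0) -> 1

Answer: 1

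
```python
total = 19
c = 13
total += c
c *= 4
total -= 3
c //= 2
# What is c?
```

Trace:
`total = 19` → total = 19
`c = 13` → c = 13
`total += c` → total = 32
`c *= 4` → c = 52
`total -= 3` → total = 29
`c //= 2` → c = 26
So c = 26

Answer: 26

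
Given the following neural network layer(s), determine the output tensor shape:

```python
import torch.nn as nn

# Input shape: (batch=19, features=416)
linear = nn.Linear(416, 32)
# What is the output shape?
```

Input: (19, 416) -> Output: (19, 32)

Answer: (19, 32)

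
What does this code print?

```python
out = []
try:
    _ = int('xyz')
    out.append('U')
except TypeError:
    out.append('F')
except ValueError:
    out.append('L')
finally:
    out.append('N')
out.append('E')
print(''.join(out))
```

Execution trace: 'L' (except ValueError) → 'N' (finally) → 'E' (after the try/except). Output: LNE

Answer: LNE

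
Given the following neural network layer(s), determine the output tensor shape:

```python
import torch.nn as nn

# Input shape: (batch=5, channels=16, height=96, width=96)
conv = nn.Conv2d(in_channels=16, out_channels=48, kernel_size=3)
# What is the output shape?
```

Input: (5, 16, 96, 96) -> Output: (5, 48, 94, 94)

Answer: (5, 48, 94, 94)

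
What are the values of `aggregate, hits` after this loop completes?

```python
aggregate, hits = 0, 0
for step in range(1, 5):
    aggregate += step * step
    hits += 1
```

Sum of squares and count
`aggregate, hits` takes the values: (0, 0) → (1, 0) → (1, 1) → (5, 1) → (5, 2) → (14, 2) → (14, 3) → (30, 3) → (30, 4)

Answer: 30, 4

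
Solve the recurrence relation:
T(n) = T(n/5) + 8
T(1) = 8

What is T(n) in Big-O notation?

Each step divides n by 5 and adds 8. After log_5(n) steps we reach T(1)=8. So T(n) = 8·log_5(n) + 8 = O(log n).

Answer: O(log n)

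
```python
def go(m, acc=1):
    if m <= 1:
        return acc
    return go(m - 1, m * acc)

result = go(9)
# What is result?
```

Accumulator trace (n, acc): (9, 1) -> (8, 9) -> (7, 72) -> (6, 504) -> (5, 3024) -> (4, 15120) -> (3, 60480) -> (2, 181440) -> (1, 362880) -> return 362880

Answer: 362880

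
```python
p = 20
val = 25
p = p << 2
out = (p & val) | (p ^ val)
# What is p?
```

Trace:
`p = 20` → p = 20
`val = 25` → val = 25
`p = p << 2` → p = 80
`out = (p & val) | (p ^ val)` → out = 89
So p = 80

Answer: 80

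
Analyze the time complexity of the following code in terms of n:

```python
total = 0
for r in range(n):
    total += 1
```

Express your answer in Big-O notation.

Each loop level contributes: n. Multiplying the contributions gives O(n).

Answer: O(n)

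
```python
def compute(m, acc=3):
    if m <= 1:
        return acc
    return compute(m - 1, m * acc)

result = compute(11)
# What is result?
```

Accumulator trace (n, acc): (11, 3) -> (10, 33) -> (9, 330) -> (8, 2970) -> (7, 23760) -> (6, 166320) -> (5, 997920) -> (4, 4989600) -> (3, 19958400) -> (2, 59875200) -> (1, 119750400) -> return 119750400

Answer: 119750400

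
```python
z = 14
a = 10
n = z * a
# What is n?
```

Trace:
`z = 14` → z = 14
`a = 10` → a = 10
`n = z * a` → n = 140
So n = 140

Answer: 140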